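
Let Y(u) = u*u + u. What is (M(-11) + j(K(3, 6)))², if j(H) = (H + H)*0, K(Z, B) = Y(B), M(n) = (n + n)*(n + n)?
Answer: 234256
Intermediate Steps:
M(n) = 4*n² (M(n) = (2*n)*(2*n) = 4*n²)
Y(u) = u + u² (Y(u) = u² + u = u + u²)
K(Z, B) = B*(1 + B)
j(H) = 0 (j(H) = (2*H)*0 = 0)
(M(-11) + j(K(3, 6)))² = (4*(-11)² + 0)² = (4*121 + 0)² = (484 + 0)² = 484² = 234256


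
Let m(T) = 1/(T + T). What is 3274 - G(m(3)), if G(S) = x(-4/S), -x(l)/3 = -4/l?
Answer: 6549/2 ≈ 3274.5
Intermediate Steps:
m(T) = 1/(2*T)
x(l) = 12/l (x(l) = -(-12)/l = 12/l)
G(S) = -3*S (G(S) = 12/((-4/S)) = 12*(-S/4) = -3*S)
3274 - G(m(3)) = 3274 - (-3)*(½)/3 = 3274 - (-3)*(½)*(⅓) = 3274 - (-3)/6 = 3274 - 1*(-½) = 3274 + ½ = 6549/2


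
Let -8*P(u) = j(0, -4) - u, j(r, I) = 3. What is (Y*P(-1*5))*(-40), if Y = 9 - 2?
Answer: 280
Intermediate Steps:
P(u) = -3/8 + u/8 (P(u) = -(3 - u)/8 = -3/8 + u/8)
Y = 7
(Y*P(-1*5))*(-40) = (7*(-3/8 + (-1*5)/8))*(-40) = (7*(-3/8 + (⅛)*(-5)))*(-40) = (7*(-3/8 - 5/8))*(-40) = (7*(-1))*(-40) = -7*(-40) = 280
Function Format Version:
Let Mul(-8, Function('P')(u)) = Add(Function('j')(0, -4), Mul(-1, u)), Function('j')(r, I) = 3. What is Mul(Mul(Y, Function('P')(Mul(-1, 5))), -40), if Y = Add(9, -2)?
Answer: 280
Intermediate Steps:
Function('P')(u) = Add(Rational(-3, 8), Mul(Rational(1, 8), u)) (Function('P')(u) = Mul(Rational(-1, 8), Add(3, Mul(-1, u))) = Add(Rational(-3, 8), Mul(Rational(1, 8), u)))
Y = 7
Mul(Mul(Y, Function('P')(Mul(-1, 5))), -40) = Mul(Mul(7, Add(Rational(-3, 8), Mul(Rational(1, 8), Mul(-1, 5)))), -40) = Mul(Mul(7, Add(Rational(-3, 8), Mul(Rational(1, 8), -5))), -40) = Mul(Mul(7, Add(Rational(-3, 8), Rational(-5, 8))), -40) = Mul(Mul(7, -1), -40) = Mul(-7, -40) = 280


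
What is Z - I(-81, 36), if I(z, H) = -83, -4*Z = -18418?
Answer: 9375/2 ≈ 4687.5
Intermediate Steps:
Z = 9209/2 (Z = -¼*(-18418) = 9209/2 ≈ 4604.5)
Z - I(-81, 36) = 9209/2 - 1*(-83) = 9209/2 + 83 = 9375/2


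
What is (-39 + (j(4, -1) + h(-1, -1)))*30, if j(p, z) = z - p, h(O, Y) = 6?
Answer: -1140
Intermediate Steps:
(-39 + (j(4, -1) + h(-1, -1)))*30 = (-39 + ((-1 - 1*4) + 6))*30 = (-39 + ((-1 - 4) + 6))*30 = (-39 + (-5 + 6))*30 = (-39 + 1)*30 = -38*30 = -1140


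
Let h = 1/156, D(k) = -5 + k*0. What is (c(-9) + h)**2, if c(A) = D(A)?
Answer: 606841/24336 ≈ 24.936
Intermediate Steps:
D(k) = -5 (D(k) = -5 + 0 = -5)
c(A) = -5
h = 1/156 ≈ 0.0064103
(c(-9) + h)**2 = (-5 + 1/156)**2 = (-779/156)**2 = 606841/24336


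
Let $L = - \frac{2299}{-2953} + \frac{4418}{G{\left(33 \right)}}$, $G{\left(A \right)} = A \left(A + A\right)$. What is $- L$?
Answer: $- \frac{9026788}{3215817} \approx -2.807$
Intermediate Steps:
$G{\left(A \right)} = 2 A^{2}$ ($G{\left(A \right)} = A 2 A = 2 A^{2}$)
$L = \frac{9026788}{3215817}$ ($L = - \frac{2299}{-2953} + \frac{4418}{2 \cdot 33^{2}} = \left(-2299\right) \left(- \frac{1}{2953}\right) + \frac{4418}{2 \cdot 1089} = \frac{2299}{2953} + \frac{4418}{2178} = \frac{2299}{2953} + 4418 \cdot \frac{1}{2178} = \frac{2299}{2953} + \frac{2209}{1089} = \frac{9026788}{3215817} \approx 2.807$)
$- L = \left(-1\right) \frac{9026788}{3215817} = - \frac{9026788}{3215817}$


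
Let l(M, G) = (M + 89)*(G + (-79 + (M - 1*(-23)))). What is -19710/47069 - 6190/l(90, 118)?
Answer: -413813395/640326676 ≈ -0.64625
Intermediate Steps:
l(M, G) = (89 + M)*(-56 + G + M) (l(M, G) = (89 + M)*(G + (-79 + (M + 23))) = (89 + M)*(G + (-79 + (23 + M))) = (89 + M)*(G + (-56 + M)) = (89 + M)*(-56 + G + M))
-19710/47069 - 6190/l(90, 118) = -19710/47069 - 6190/(-4984 + 90**2 + 33*90 + 89*118 + 118*90) = -19710*1/47069 - 6190/(-4984 + 8100 + 2970 + 10502 + 10620) = -19710/47069 - 6190/27208 = -19710/47069 - 6190*1/27208 = -19710/47069 - 3095/13604 = -413813395/640326676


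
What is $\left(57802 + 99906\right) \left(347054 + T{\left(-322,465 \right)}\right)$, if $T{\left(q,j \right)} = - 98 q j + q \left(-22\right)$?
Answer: $2369985042024$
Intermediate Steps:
$T{\left(q,j \right)} = - 22 q - 98 j q$ ($T{\left(q,j \right)} = - 98 j q - 22 q = - 22 q - 98 j q$)
$\left(57802 + 99906\right) \left(347054 + T{\left(-322,465 \right)}\right) = \left(57802 + 99906\right) \left(347054 - - 644 \left(11 + 49 \cdot 465\right)\right) = 157708 \left(347054 - - 644 \left(11 + 22785\right)\right) = 157708 \left(347054 - \left(-644\right) 22796\right) = 157708 \left(347054 + 14680624\right) = 157708 \cdot 15027678 = 2369985042024$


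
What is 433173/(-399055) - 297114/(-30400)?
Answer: 10539636807/1213127200 ≈ 8.6880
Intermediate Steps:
433173/(-399055) - 297114/(-30400) = 433173*(-1/399055) - 297114*(-1/30400) = -433173/399055 + 148557/15200 = 10539636807/1213127200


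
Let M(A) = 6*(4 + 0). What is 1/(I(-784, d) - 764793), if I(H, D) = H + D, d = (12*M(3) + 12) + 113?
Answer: -1/765164 ≈ -1.3069e-6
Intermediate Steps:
M(A) = 24 (M(A) = 6*4 = 24)
d = 413 (d = (12*24 + 12) + 113 = (288 + 12) + 113 = 300 + 113 = 413)
I(H, D) = D + H
1/(I(-784, d) - 764793) = 1/((413 - 784) - 764793) = 1/(-371 - 764793) = 1/(-765164) = -1/765164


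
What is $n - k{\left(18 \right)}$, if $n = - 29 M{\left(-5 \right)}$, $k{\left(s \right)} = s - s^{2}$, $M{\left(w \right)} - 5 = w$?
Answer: $306$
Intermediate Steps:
$M{\left(w \right)} = 5 + w$
$n = 0$ ($n = - 29 \left(5 - 5\right) = \left(-29\right) 0 = 0$)
$n - k{\left(18 \right)} = 0 - 18 \left(1 - 18\right) = 0 - 18 \left(-17\right) = 0 - -306 = 0 + 306 = 306$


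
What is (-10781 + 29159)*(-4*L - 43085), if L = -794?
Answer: -733447602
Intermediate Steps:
(-10781 + 29159)*(-4*L - 43085) = (-10781 + 29159)*(-4*(-794) - 43085) = 18378*(3176 - 43085) = 18378*(-39909) = -733447602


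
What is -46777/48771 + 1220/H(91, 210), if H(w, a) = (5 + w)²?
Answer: -10322117/12485376 ≈ -0.82674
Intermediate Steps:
-46777/48771 + 1220/H(91, 210) = -46777/48771 + 1220/((5 + 91)²) = -46777*1/48771 + 1220/(96²) = -46777/48771 + 1220/9216 = -46777/48771 + 1220*(1/9216) = -46777/48771 + 305/2304 = -10322117/12485376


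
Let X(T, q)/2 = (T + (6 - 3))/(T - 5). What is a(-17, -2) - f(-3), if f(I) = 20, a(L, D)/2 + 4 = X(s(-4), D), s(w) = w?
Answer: -248/9 ≈ -27.556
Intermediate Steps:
X(T, q) = 2*(3 + T)/(-5 + T) (X(T, q) = 2*((T + (6 - 3))/(T - 5)) = 2*((T + 3)/(-5 + T)) = 2*((3 + T)/(-5 + T)) = 2*(3 + T)/(-5 + T))
a(L, D) = -68/9 (a(L, D) = -8 + 2*(2*(3 - 4)/(-5 - 4)) = -8 + 2*(2*(-1)/(-9)) = -8 + 2*(2*(-⅑)*(-1)) = -8 + 2*(2/9) = -8 + 4/9 = -68/9)
a(-17, -2) - f(-3) = -68/9 - 1*20 = -68/9 - 20 = -248/9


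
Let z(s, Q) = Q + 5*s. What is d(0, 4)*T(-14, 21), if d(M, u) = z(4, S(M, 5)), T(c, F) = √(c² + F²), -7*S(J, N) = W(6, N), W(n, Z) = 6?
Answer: 134*√13 ≈ 483.14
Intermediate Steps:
S(J, N) = -6/7 (S(J, N) = -⅐*6 = -6/7)
T(c, F) = √(F² + c²)
d(M, u) = 134/7 (d(M, u) = -6/7 + 5*4 = -6/7 + 20 = 134/7)
d(0, 4)*T(-14, 21) = 134*√(21² + (-14)²)/7 = 134*√(441 + 196)/7 = 134*√637/7 = 134*(7*√13)/7 = 134*√13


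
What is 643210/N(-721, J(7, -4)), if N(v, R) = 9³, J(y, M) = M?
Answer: 643210/729 ≈ 882.32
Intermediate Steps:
N(v, R) = 729
643210/N(-721, J(7, -4)) = 643210/729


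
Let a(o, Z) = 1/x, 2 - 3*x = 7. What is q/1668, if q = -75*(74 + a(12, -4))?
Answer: -1835/556 ≈ -3.3004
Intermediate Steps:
x = -5/3 (x = ⅔ - ⅓*7 = ⅔ - 7/3 = -5/3 ≈ -1.6667)
a(o, Z) = -⅗ (a(o, Z) = 1/(-5/3) = -⅗)
q = -5505 (q = -75*(74 - ⅗) = -75*367/5 = -5505)
q/1668 = -5505/1668 = -5505*1/1668 = -1835/556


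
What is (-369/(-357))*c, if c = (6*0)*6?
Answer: 0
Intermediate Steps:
c = 0 (c = 0*6 = 0)
(-369/(-357))*c = -369/(-357)*0 = -369*(-1/357)*0 = (123/119)*0 = 0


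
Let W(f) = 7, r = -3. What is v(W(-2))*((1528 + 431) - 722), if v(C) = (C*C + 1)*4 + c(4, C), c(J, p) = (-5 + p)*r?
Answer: 239978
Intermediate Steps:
c(J, p) = 15 - 3*p (c(J, p) = (-5 + p)*(-3) = 15 - 3*p)
v(C) = 19 - 3*C + 4*C**2 (v(C) = (C*C + 1)*4 + (15 - 3*C) = (C**2 + 1)*4 + (15 - 3*C) = (1 + C**2)*4 + (15 - 3*C) = (4 + 4*C**2) + (15 - 3*C) = 19 - 3*C + 4*C**2)
v(W(-2))*((1528 + 431) - 722) = (19 - 3*7 + 4*7**2)*((1528 + 431) - 722) = (19 - 21 + 4*49)*(1959 - 722) = (19 - 21 + 196)*1237 = 194*1237 = 239978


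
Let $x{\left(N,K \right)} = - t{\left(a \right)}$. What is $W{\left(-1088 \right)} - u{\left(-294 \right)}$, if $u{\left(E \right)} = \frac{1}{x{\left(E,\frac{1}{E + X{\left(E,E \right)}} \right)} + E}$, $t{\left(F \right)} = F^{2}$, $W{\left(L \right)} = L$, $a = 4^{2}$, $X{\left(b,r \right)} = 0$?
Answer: $- \frac{598399}{550} \approx -1088.0$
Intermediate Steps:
$a = 16$
$x{\left(N,K \right)} = -256$ ($x{\left(N,K \right)} = - 16^{2} = \left(-1\right) 256 = -256$)
$u{\left(E \right)} = \frac{1}{-256 + E}$
$W{\left(-1088 \right)} - u{\left(-294 \right)} = -1088 - \frac{1}{-256 - 294} = -1088 - \frac{1}{-550} = -1088 - - \frac{1}{550} = -1088 + \frac{1}{550} = - \frac{598399}{550}$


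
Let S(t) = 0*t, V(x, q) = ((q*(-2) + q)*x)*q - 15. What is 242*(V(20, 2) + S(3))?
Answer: -22990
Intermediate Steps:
V(x, q) = -15 - x*q² (V(x, q) = ((-2*q + q)*x)*q - 15 = ((-q)*x)*q - 15 = (-q*x)*q - 15 = -x*q² - 15 = -15 - x*q²)
S(t) = 0
242*(V(20, 2) + S(3)) = 242*((-15 - 1*20*2²) + 0) = 242*((-15 - 1*20*4) + 0) = 242*((-15 - 80) + 0) = 242*(-95 + 0) = 242*(-95) = -22990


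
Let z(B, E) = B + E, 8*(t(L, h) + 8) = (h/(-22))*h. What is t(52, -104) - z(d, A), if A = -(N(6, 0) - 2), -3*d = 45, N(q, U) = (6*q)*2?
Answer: 171/11 ≈ 15.545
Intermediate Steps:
t(L, h) = -8 - h²/176 (t(L, h) = -8 + ((h/(-22))*h)/8 = -8 + ((h*(-1/22))*h)/8 = -8 + ((-h/22)*h)/8 = -8 + (-h²/22)/8 = -8 - h²/176)
N(q, U) = 12*q
d = -15 (d = -⅓*45 = -15)
A = -70 (A = -(12*6 - 2) = -(72 - 2) = -1*70 = -70)
t(52, -104) - z(d, A) = (-8 - 1/176*(-104)²) - (-15 - 70) = (-8 - 1/176*10816) - 1*(-85) = (-8 - 676/11) + 85 = -764/11 + 85 = 171/11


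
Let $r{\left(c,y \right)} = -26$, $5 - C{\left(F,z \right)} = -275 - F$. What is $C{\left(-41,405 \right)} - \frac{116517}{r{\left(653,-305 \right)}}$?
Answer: $\frac{122731}{26} \approx 4720.4$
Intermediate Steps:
$C{\left(F,z \right)} = 280 + F$ ($C{\left(F,z \right)} = 5 - \left(-275 - F\right) = 5 + \left(275 + F\right) = 280 + F$)
$C{\left(-41,405 \right)} - \frac{116517}{r{\left(653,-305 \right)}} = \left(280 - 41\right) - \frac{116517}{-26} = 239 - 116517 \left(- \frac{1}{26}\right) = 239 - - \frac{116517}{26} = 239 + \frac{116517}{26} = \frac{122731}{26}$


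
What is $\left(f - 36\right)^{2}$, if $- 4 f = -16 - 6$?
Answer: $\frac{3721}{4} \approx 930.25$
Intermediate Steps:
$f = \frac{11}{2}$ ($f = - \frac{-16 - 6}{4} = \left(- \frac{1}{4}\right) \left(-22\right) = \frac{11}{2} \approx 5.5$)
$\left(f - 36\right)^{2} = \left(\frac{11}{2} - 36\right)^{2} = \left(- \frac{61}{2}\right)^{2} = \frac{3721}{4}$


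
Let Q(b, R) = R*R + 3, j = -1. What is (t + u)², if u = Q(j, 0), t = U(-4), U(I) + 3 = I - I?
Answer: 0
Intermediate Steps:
U(I) = -3 (U(I) = -3 + (I - I) = -3 + 0 = -3)
t = -3
Q(b, R) = 3 + R² (Q(b, R) = R² + 3 = 3 + R²)
u = 3 (u = 3 + 0² = 3 + 0 = 3)
(t + u)² = (-3 + 3)² = 0² = 0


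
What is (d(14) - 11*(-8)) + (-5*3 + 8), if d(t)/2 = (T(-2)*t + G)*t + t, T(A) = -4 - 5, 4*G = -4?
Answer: -3447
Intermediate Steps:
G = -1 (G = (¼)*(-4) = -1)
T(A) = -9
d(t) = 2*t + 2*t*(-1 - 9*t) (d(t) = 2*((-9*t - 1)*t + t) = 2*((-1 - 9*t)*t + t) = 2*(t*(-1 - 9*t) + t) = 2*(t + t*(-1 - 9*t)) = 2*t + 2*t*(-1 - 9*t))
(d(14) - 11*(-8)) + (-5*3 + 8) = (-18*14² - 11*(-8)) + (-5*3 + 8) = (-18*196 + 88) + (-15 + 8) = (-3528 + 88) - 7 = -3440 - 7 = -3447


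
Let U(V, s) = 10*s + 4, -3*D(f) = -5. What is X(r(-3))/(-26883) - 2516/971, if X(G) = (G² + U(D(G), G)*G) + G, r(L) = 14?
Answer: -23266358/8701131 ≈ -2.6739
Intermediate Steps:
D(f) = 5/3 (D(f) = -⅓*(-5) = 5/3)
U(V, s) = 4 + 10*s
X(G) = G + G² + G*(4 + 10*G) (X(G) = (G² + (4 + 10*G)*G) + G = (G² + G*(4 + 10*G)) + G = G + G² + G*(4 + 10*G))
X(r(-3))/(-26883) - 2516/971 = (14*(5 + 11*14))/(-26883) - 2516/971 = (14*(5 + 154))*(-1/26883) - 2516*1/971 = (14*159)*(-1/26883) - 2516/971 = 2226*(-1/26883) - 2516/971 = -742/8961 - 2516/971 = -23266358/8701131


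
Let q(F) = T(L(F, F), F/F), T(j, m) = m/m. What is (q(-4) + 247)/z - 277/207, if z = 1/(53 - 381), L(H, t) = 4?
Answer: -16838485/207 ≈ -81345.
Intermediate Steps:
z = -1/328 (z = 1/(-328) = -1/328 ≈ -0.0030488)
T(j, m) = 1
q(F) = 1
(q(-4) + 247)/z - 277/207 = (1 + 247)/(-1/328) - 277/207 = 248*(-328) - 277*1/207 = -81344 - 277/207 = -16838485/207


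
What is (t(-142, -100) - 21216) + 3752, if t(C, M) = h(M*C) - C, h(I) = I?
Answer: -3122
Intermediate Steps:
t(C, M) = -C + C*M (t(C, M) = M*C - C = C*M - C = -C + C*M)
(t(-142, -100) - 21216) + 3752 = (-142*(-1 - 100) - 21216) + 3752 = (-142*(-101) - 21216) + 3752 = (14342 - 21216) + 3752 = -6874 + 3752 = -3122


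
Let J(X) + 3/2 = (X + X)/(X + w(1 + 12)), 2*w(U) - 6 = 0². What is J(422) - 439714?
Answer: -373756487/850 ≈ -4.3971e+5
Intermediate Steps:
w(U) = 3 (w(U) = 3 + (½)*0² = 3 + (½)*0 = 3 + 0 = 3)
J(X) = -3/2 + 2*X/(3 + X) (J(X) = -3/2 + (X + X)/(X + 3) = -3/2 + (2*X)/(3 + X) = -3/2 + 2*X/(3 + X))
J(422) - 439714 = (-9 + 422)/(2*(3 + 422)) - 439714 = (½)*413/425 - 439714 = (½)*(1/425)*413 - 439714 = 413/850 - 439714 = -373756487/850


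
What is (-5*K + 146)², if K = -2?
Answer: 24336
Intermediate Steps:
(-5*K + 146)² = (-5*(-2) + 146)² = (10 + 146)² = 156² = 24336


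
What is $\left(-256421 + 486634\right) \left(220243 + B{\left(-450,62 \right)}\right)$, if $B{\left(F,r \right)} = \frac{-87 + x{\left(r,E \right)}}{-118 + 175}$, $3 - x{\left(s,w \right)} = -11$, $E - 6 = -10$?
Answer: $\frac{2890042894714}{57} \approx 5.0703 \cdot 10^{10}$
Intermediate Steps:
$E = -4$ ($E = 6 - 10 = -4$)
$x{\left(s,w \right)} = 14$ ($x{\left(s,w \right)} = 3 - -11 = 3 + 11 = 14$)
$B{\left(F,r \right)} = - \frac{73}{57}$ ($B{\left(F,r \right)} = \frac{-87 + 14}{-118 + 175} = - \frac{73}{57}$)
$\left(-256421 + 486634\right) \left(220243 + B{\left(-450,62 \right)}\right) = \left(-256421 + 486634\right) \left(220243 - \frac{73}{57}\right) = 230213 \cdot \frac{12553778}{57} = \frac{2890042894714}{57}$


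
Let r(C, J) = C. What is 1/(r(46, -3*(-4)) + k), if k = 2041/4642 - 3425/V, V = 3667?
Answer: 17022214/774607341 ≈ 0.021975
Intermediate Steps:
k = -8414503/17022214 (k = 2041/4642 - 3425/3667 = -8414503/17022214 ≈ -0.49432)
1/(r(46, -3*(-4)) + k) = 1/(46 - 8414503/17022214) = 1/(774607341/17022214) = 17022214/774607341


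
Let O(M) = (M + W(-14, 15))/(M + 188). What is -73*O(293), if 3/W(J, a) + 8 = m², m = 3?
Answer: -584/13 ≈ -44.923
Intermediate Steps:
W(J, a) = 3 (W(J, a) = 3/(-8 + 3²) = 3/(-8 + 9) = 3/1 = 3*1 = 3)
O(M) = (3 + M)/(188 + M) (O(M) = (M + 3)/(M + 188) = (3 + M)/(188 + M))
-73*O(293) = -73*(3 + 293)/(188 + 293) = -73*296/481 = -73*8/13 = -584/13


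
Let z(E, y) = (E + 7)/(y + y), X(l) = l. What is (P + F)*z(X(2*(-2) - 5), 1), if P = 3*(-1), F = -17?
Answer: 20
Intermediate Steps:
z(E, y) = (7 + E)/(2*y) (z(E, y) = (7 + E)/((2*y)) = (7 + E)*(1/(2*y)) = (7 + E)/(2*y))
P = -3
(P + F)*z(X(2*(-2) - 5), 1) = (-3 - 17)*((½)*(7 + (2*(-2) - 5))/1) = -10*(7 + (-4 - 5)) = -10*(7 - 9) = -10*(-2) = -20*(-1) = 20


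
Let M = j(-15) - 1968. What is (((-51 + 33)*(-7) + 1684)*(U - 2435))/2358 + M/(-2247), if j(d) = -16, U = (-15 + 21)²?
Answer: -1625370443/883071 ≈ -1840.6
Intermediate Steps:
U = 36 (U = 6² = 36)
M = -1984 (M = -16 - 1968 = -1984)
(((-51 + 33)*(-7) + 1684)*(U - 2435))/2358 + M/(-2247) = (((-51 + 33)*(-7) + 1684)*(36 - 2435))/2358 - 1984/(-2247) = ((-18*(-7) + 1684)*(-2399))*(1/2358) - 1984*(-1/2247) = ((126 + 1684)*(-2399))*(1/2358) + 1984/2247 = (1810*(-2399))*(1/2358) + 1984/2247 = -4342190*1/2358 + 1984/2247 = -2171095/1179 + 1984/2247 = -1625370443/883071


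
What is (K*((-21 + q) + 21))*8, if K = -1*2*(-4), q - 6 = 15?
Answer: 1344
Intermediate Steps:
q = 21 (q = 6 + 15 = 21)
K = 8 (K = -2*(-4) = 8)
(K*((-21 + q) + 21))*8 = (8*((-21 + 21) + 21))*8 = (8*(0 + 21))*8 = (8*21)*8 = 168*8 = 1344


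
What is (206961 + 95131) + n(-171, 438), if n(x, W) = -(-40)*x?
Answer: 295252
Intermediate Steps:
n(x, W) = 40*x
(206961 + 95131) + n(-171, 438) = (206961 + 95131) + 40*(-171) = 302092 - 6840 = 295252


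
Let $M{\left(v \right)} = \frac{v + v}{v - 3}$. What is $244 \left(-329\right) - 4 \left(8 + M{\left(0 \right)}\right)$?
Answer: $-80308$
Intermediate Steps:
$M{\left(v \right)} = \frac{2 v}{-3 + v}$
$244 \left(-329\right) - 4 \left(8 + M{\left(0 \right)}\right) = 244 \left(-329\right) - 4 \left(8 + 2 \cdot 0 \frac{1}{-3 + 0}\right) = -80276 - 4 \left(8 + 2 \cdot 0 \frac{1}{-3}\right) = -80276 - 4 \left(8 + 2 \cdot 0 \left(- \frac{1}{3}\right)\right) = -80276 - 4 \left(8 + 0\right) = -80276 - 32 = -80308$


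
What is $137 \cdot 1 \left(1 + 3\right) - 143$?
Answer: $405$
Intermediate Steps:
$137 \cdot 1 \left(1 + 3\right) - 143 = 137 \cdot 1 \cdot 4 - 143 = 137 \cdot 4 - 143 = 548 - 143 = 405$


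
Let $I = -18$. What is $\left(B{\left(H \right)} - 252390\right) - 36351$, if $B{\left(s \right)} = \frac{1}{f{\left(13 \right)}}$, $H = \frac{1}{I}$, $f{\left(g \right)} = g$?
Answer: $- \frac{3753632}{13} \approx -2.8874 \cdot 10^{5}$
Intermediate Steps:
$H = - \frac{1}{18}$ ($H = \frac{1}{-18} = - \frac{1}{18} \approx -0.055556$)
$B{\left(s \right)} = \frac{1}{13}$
$\left(B{\left(H \right)} - 252390\right) - 36351 = \left(\frac{1}{13} - 252390\right) - 36351 = - \frac{3281069}{13} - 36351 = - \frac{3753632}{13}$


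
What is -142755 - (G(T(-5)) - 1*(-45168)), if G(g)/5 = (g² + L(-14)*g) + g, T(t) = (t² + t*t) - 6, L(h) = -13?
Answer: -194963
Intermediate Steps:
T(t) = -6 + 2*t² (T(t) = (t² + t²) - 6 = 2*t² - 6 = -6 + 2*t²)
G(g) = -60*g + 5*g² (G(g) = 5*((g² - 13*g) + g) = 5*(g² - 12*g) = -60*g + 5*g²)
-142755 - (G(T(-5)) - 1*(-45168)) = -142755 - (5*(-6 + 2*(-5)²)*(-12 + (-6 + 2*(-5)²)) - 1*(-45168)) = -142755 - (5*(-6 + 2*25)*(-12 + (-6 + 2*25)) + 45168) = -142755 - (5*(-6 + 50)*(-12 + (-6 + 50)) + 45168) = -142755 - (5*44*(-12 + 44) + 45168) = -142755 - (5*44*32 + 45168) = -142755 - (7040 + 45168) = -142755 - 1*52208 = -142755 - 52208 = -194963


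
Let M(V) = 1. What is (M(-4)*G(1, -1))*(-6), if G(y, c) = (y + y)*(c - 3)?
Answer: 48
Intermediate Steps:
G(y, c) = 2*y*(-3 + c) (G(y, c) = (2*y)*(-3 + c) = 2*y*(-3 + c))
(M(-4)*G(1, -1))*(-6) = (1*(2*1*(-3 - 1)))*(-6) = (1*(2*1*(-4)))*(-6) = (1*(-8))*(-6) = -8*(-6) = 48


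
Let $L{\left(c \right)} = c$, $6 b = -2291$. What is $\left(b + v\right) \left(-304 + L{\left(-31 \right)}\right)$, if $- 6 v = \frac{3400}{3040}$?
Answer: $\frac{19452445}{152} \approx 1.2798 \cdot 10^{5}$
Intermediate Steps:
$b = - \frac{2291}{6}$ ($b = \frac{1}{6} \left(-2291\right) = - \frac{2291}{6} \approx -381.83$)
$v = - \frac{85}{456}$ ($v = - \frac{3400 \cdot \frac{1}{3040}}{6} = \left(- \frac{1}{6}\right) \frac{85}{76} = - \frac{85}{456} \approx -0.1864$)
$\left(b + v\right) \left(-304 + L{\left(-31 \right)}\right) = \left(- \frac{2291}{6} - \frac{85}{456}\right) \left(-304 - 31\right) = \left(- \frac{58067}{152}\right) \left(-335\right) = \frac{19452445}{152}$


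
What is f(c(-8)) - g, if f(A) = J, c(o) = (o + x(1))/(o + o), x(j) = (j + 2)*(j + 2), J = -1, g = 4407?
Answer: -4408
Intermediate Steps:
x(j) = (2 + j)² (x(j) = (2 + j)*(2 + j) = (2 + j)²)
c(o) = (9 + o)/(2*o) (c(o) = (o + (2 + 1)²)/(o + o) = (o + 3²)/((2*o)) = (o + 9)*(1/(2*o)) = (9 + o)*(1/(2*o)) = (9 + o)/(2*o))
f(A) = -1
f(c(-8)) - g = -1 - 1*4407 = -1 - 4407 = -4408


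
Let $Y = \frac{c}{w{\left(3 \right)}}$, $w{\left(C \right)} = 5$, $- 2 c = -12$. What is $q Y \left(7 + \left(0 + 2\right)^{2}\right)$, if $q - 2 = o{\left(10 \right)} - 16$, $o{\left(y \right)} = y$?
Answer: $- \frac{264}{5} \approx -52.8$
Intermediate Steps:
$c = 6$ ($c = \left(- \frac{1}{2}\right) \left(-12\right) = 6$)
$Y = \frac{6}{5} \approx 1.2$
$q = -4$ ($q = 2 + \left(10 - 16\right) = 2 - 6 = -4$)
$q Y \left(7 + \left(0 + 2\right)^{2}\right) = - 4 \frac{6 \left(7 + \left(0 + 2\right)^{2}\right)}{5} = - 4 \frac{6 \left(7 + 2^{2}\right)}{5} = - 4 \frac{6 \left(7 + 4\right)}{5} = - 4 \cdot \frac{6}{5} \cdot 11 = \left(-4\right) \frac{66}{5} = - \frac{264}{5}$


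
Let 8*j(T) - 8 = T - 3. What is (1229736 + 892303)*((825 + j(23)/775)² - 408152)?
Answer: 1389159483611094911/2402500 ≈ 5.7821e+11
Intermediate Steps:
j(T) = 5/8 + T/8 (j(T) = 1 + (T - 3)/8 = 1 + (-3 + T)/8 = 1 + (-3/8 + T/8) = 5/8 + T/8)
(1229736 + 892303)*((825 + j(23)/775)² - 408152) = (1229736 + 892303)*((825 + (5/8 + (⅛)*23)/775)² - 408152) = 2122039*((825 + (5/8 + 23/8)*(1/775))² - 408152) = 2122039*((825 + (7/2)*(1/775))² - 408152) = 2122039*((825 + 7/1550)² - 408152) = 2122039*((1278757/1550)² - 408152) = 2122039*(1635219465049/2402500 - 408152) = 2122039*(654634285049/2402500) = 1389159483611094911/2402500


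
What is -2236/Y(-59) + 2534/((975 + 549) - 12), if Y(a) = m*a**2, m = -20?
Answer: 3210677/1879740 ≈ 1.7080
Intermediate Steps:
Y(a) = -20*a**2
-2236/Y(-59) + 2534/((975 + 549) - 12) = -2236/((-20*(-59)**2)) + 2534/((975 + 549) - 12) = -2236/((-20*3481)) + 2534/(1524 - 12) = -2236/(-69620) + 2534/1512 = -2236*(-1/69620) + 2534*(1/1512) = 559/17405 + 181/108 = 3210677/1879740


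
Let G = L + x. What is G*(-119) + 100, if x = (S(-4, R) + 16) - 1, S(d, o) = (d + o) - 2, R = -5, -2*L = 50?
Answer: 2599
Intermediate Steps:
L = -25 (L = -½*50 = -25)
S(d, o) = -2 + d + o
x = 4 (x = ((-2 - 4 - 5) + 16) - 1 = (-11 + 16) - 1 = 5 - 1 = 4)
G = -21 (G = -25 + 4 = -21)
G*(-119) + 100 = -21*(-119) + 100 = 2499 + 100 = 2599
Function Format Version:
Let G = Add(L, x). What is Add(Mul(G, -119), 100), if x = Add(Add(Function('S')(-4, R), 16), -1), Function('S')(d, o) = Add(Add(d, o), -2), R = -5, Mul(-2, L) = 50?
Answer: 2599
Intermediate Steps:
L = -25 (L = Mul(Rational(-1, 2), 50) = -25)
Function('S')(d, o) = Add(-2, d, o)
x = 4 (x = Add(Add(Add(-2, -4, -5), 16), -1) = Add(Add(-11, 16), -1) = Add(5, -1) = 4)
G = -21 (G = Add(-25, 4) = -21)
Add(Mul(G, -119), 100) = Add(Mul(-21, -119), 100) = Add(2499, 100) = 2599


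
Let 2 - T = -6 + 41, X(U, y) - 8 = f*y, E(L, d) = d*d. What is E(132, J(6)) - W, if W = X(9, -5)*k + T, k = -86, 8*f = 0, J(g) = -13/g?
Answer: 26125/36 ≈ 725.69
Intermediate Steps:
f = 0 (f = (1/8)*0 = 0)
E(L, d) = d**2
X(U, y) = 8 (X(U, y) = 8 + 0*y = 8 + 0 = 8)
T = -33 (T = 2 - (-6 + 41) = 2 - 1*35 = 2 - 35 = -33)
W = -721 (W = 8*(-86) - 33 = -688 - 33 = -721)
E(132, J(6)) - W = (-13/6)**2 - 1*(-721) = (-13*1/6)**2 + 721 = (-13/6)**2 + 721 = 169/36 + 721 = 26125/36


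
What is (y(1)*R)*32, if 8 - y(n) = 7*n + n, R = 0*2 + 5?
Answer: 0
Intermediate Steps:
R = 5 (R = 0 + 5 = 5)
y(n) = 8 - 8*n (y(n) = 8 - (7*n + n) = 8 - 8*n)
(y(1)*R)*32 = ((8 - 8*1)*5)*32 = ((8 - 8)*5)*32 = (0*5)*32 = 0*32 = 0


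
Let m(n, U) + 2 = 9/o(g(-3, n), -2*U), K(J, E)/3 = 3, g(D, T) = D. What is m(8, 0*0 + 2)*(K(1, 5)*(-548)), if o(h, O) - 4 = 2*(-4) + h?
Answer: 113436/7 ≈ 16205.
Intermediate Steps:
K(J, E) = 9 (K(J, E) = 3*3 = 9)
o(h, O) = -4 + h (o(h, O) = 4 + (2*(-4) + h) = 4 + (-8 + h) = -4 + h)
m(n, U) = -23/7 (m(n, U) = -2 + 9/(-4 - 3) = -2 + 9/(-7) = -2 + 9*(-⅐) = -2 - 9/7 = -23/7)
m(8, 0*0 + 2)*(K(1, 5)*(-548)) = -207*(-548)/7 = -23/7*(-4932) = 113436/7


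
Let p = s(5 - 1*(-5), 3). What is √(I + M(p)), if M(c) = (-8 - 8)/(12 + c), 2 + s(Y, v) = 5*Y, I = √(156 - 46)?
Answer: √(-60 + 225*√110)/15 ≈ 3.1971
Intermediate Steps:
I = √110 ≈ 10.488
s(Y, v) = -2 + 5*Y
p = 48 (p = -2 + 5*(5 - 1*(-5)) = -2 + 5*(5 + 5) = -2 + 5*10 = -2 + 50 = 48)
M(c) = -16/(12 + c)
√(I + M(p)) = √(√110 - 16/(12 + 48)) = √(√110 - 16/60) = √(√110 - 16*1/60) = √(√110 - 4/15) = √(-4/15 + √110)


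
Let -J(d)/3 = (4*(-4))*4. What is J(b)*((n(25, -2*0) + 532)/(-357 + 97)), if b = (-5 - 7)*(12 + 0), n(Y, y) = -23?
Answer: -24432/65 ≈ -375.88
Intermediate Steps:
b = -144 (b = -12*12 = -144)
J(d) = 192 (J(d) = -3*4*(-4)*4 = -(-48)*4 = -3*(-64) = 192)
J(b)*((n(25, -2*0) + 532)/(-357 + 97)) = 192*((-23 + 532)/(-357 + 97)) = 192*(509/(-260)) = 192*(509*(-1/260)) = 192*(-509/260) = -24432/65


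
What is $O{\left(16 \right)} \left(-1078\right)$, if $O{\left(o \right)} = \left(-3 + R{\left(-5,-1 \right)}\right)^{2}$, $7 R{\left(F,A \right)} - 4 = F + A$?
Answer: $-11638$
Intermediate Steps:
$R{\left(F,A \right)} = \frac{4}{7} + \frac{A}{7} + \frac{F}{7}$ ($R{\left(F,A \right)} = \frac{4}{7} + \frac{F + A}{7} = \frac{4}{7} + \frac{A + F}{7} = \frac{4}{7} + \left(\frac{A}{7} + \frac{F}{7}\right) = \frac{4}{7} + \frac{A}{7} + \frac{F}{7}$)
$O{\left(o \right)} = \frac{529}{49}$ ($O{\left(o \right)} = \left(-3 + \left(\frac{4}{7} + \frac{1}{7} \left(-1\right) + \frac{1}{7} \left(-5\right)\right)\right)^{2} = \left(-3 - \frac{2}{7}\right)^{2} = \left(- \frac{23}{7}\right)^{2} = \frac{529}{49}$)
$O{\left(16 \right)} \left(-1078\right) = \frac{529}{49} \left(-1078\right) = -11638$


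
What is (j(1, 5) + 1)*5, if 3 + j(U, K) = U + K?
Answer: 20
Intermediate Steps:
j(U, K) = -3 + K + U (j(U, K) = -3 + (U + K) = -3 + (K + U) = -3 + K + U)
(j(1, 5) + 1)*5 = ((-3 + 5 + 1) + 1)*5 = (3 + 1)*5 = 4*5 = 20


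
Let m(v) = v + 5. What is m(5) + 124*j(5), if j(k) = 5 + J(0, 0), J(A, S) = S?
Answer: 630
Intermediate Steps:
m(v) = 5 + v
j(k) = 5 (j(k) = 5 + 0 = 5)
m(5) + 124*j(5) = (5 + 5) + 124*5 = 10 + 620 = 630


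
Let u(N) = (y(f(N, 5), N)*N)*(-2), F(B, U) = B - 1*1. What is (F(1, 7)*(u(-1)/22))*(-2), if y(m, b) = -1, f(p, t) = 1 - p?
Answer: 0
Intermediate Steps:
F(B, U) = -1 + B (F(B, U) = B - 1 = -1 + B)
u(N) = 2*N (u(N) = -N*(-2) = 2*N)
(F(1, 7)*(u(-1)/22))*(-2) = ((-1 + 1)*((2*(-1))/22))*(-2) = (0*(-2*1/22))*(-2) = (0*(-1/11))*(-2) = 0*(-2) = 0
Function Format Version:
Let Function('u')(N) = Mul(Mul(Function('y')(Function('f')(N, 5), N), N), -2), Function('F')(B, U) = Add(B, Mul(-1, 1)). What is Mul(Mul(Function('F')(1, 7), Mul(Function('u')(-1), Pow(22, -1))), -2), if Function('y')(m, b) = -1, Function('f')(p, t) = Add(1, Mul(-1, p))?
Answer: 0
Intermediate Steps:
Function('F')(B, U) = Add(-1, B) (Function('F')(B, U) = Add(B, -1) = Add(-1, B))
Function('u')(N) = Mul(2, N) (Function('u')(N) = Mul(Mul(-1, N), -2) = Mul(2, N))
Mul(Mul(Function('F')(1, 7), Mul(Function('u')(-1), Pow(22, -1))), -2) = Mul(Mul(Add(-1, 1), Mul(Mul(2, -1), Pow(22, -1))), -2) = Mul(Mul(0, Mul(-2, Rational(1, 22))), -2) = Mul(Mul(0, Rational(-1, 11)), -2) = Mul(0, -2) = 0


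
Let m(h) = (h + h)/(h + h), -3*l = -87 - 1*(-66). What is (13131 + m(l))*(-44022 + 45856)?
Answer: 24084088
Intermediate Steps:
l = 7 (l = -(-87 - 1*(-66))/3 = -(-87 + 66)/3 = -⅓*(-21) = 7)
m(h) = 1 (m(h) = (2*h)/((2*h)) = (2*h)*(1/(2*h)) = 1)
(13131 + m(l))*(-44022 + 45856) = (13131 + 1)*(-44022 + 45856) = 13132*1834 = 24084088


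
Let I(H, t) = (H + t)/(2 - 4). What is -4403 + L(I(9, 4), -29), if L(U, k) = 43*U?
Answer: -9365/2 ≈ -4682.5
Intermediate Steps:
I(H, t) = -H/2 - t/2 (I(H, t) = (H + t)/(-2) = (H + t)*(-1/2) = -H/2 - t/2)
-4403 + L(I(9, 4), -29) = -4403 + 43*(-1/2*9 - 1/2*4) = -4403 + 43*(-9/2 - 2) = -4403 + 43*(-13/2) = -4403 - 559/2 = -9365/2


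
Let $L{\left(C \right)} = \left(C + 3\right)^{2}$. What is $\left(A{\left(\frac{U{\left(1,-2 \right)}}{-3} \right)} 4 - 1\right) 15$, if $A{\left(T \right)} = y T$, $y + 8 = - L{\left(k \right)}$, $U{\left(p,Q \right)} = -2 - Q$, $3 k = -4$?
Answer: $-15$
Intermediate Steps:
$k = - \frac{4}{3}$ ($k = \frac{1}{3} \left(-4\right) = - \frac{4}{3} \approx -1.3333$)
$L{\left(C \right)} = \left(3 + C\right)^{2}$
$y = - \frac{97}{9}$ ($y = -8 - \left(3 - \frac{4}{3}\right)^{2} = -8 - \left(\frac{5}{3}\right)^{2} = -8 - \frac{25}{9} = - \frac{97}{9} \approx -10.778$)
$A{\left(T \right)} = - \frac{97 T}{9}$
$\left(A{\left(\frac{U{\left(1,-2 \right)}}{-3} \right)} 4 - 1\right) 15 = \left(- \frac{97 \frac{-2 - -2}{-3}}{9} \cdot 4 - 1\right) 15 = \left(- \frac{97 \left(-2 + 2\right) \left(- \frac{1}{3}\right)}{9} \cdot 4 - 1\right) 15 = \left(- \frac{97 \cdot 0 \left(- \frac{1}{3}\right)}{9} \cdot 4 - 1\right) 15 = \left(\left(- \frac{97}{9}\right) 0 \cdot 4 - 1\right) 15 = \left(0 \cdot 4 - 1\right) 15 = \left(0 - 1\right) 15 = \left(-1\right) 15 = -15$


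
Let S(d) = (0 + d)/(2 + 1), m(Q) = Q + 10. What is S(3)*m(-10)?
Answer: 0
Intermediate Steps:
m(Q) = 10 + Q
S(d) = d/3
S(3)*m(-10) = ((⅓)*3)*(10 - 10) = 1*0 = 0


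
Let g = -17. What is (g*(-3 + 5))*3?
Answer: -102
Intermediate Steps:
(g*(-3 + 5))*3 = -17*(-3 + 5)*3 = -17*2*3 = -34*3 = -102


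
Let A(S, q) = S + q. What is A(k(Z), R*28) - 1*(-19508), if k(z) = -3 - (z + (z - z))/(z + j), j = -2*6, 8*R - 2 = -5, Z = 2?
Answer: 194947/10 ≈ 19495.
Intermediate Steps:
R = -3/8 (R = ¼ + (⅛)*(-5) = ¼ - 5/8 = -3/8 ≈ -0.37500)
j = -12
k(z) = -3 - z/(-12 + z) (k(z) = -3 - (z + (z - z))/(z - 12) = -3 - (z + 0)/(-12 + z) = -3 - z/(-12 + z))
A(k(Z), R*28) - 1*(-19508) = (4*(9 - 1*2)/(-12 + 2) - 3/8*28) - 1*(-19508) = (4*(9 - 2)/(-10) - 21/2) + 19508 = (4*(-⅒)*7 - 21/2) + 19508 = (-14/5 - 21/2) + 19508 = -133/10 + 19508 = 194947/10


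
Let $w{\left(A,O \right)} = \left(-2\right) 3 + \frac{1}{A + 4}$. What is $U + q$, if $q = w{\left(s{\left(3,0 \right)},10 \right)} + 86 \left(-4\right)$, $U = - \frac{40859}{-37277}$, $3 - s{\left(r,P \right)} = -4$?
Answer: $- \frac{143029724}{410047} \approx -348.81$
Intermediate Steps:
$s{\left(r,P \right)} = 7$ ($s{\left(r,P \right)} = 3 - -4 = 3 + 4 = 7$)
$w{\left(A,O \right)} = -6 + \frac{1}{4 + A}$
$U = \frac{40859}{37277}$ ($U = \left(-40859\right) \left(- \frac{1}{37277}\right) = \frac{40859}{37277} \approx 1.0961$)
$q = - \frac{3849}{11}$ ($q = \frac{-23 - 42}{4 + 7} + 86 \left(-4\right) = \frac{-23 - 42}{11} - 344 = \frac{1}{11} \left(-65\right) - 344 = - \frac{65}{11} - 344 = - \frac{3849}{11} \approx -349.91$)
$U + q = \frac{40859}{37277} - \frac{3849}{11} = - \frac{143029724}{410047}$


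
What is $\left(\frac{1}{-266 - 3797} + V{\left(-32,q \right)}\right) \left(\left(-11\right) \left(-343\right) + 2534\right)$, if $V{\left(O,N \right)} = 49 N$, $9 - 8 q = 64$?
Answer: $- \frac{4062373203}{1912} \approx -2.1247 \cdot 10^{6}$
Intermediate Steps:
$q = - \frac{55}{8}$ ($q = \frac{9}{8} - 8 = - \frac{55}{8} \approx -6.875$)
$\left(\frac{1}{-266 - 3797} + V{\left(-32,q \right)}\right) \left(\left(-11\right) \left(-343\right) + 2534\right) = \left(\frac{1}{-266 - 3797} + 49 \left(- \frac{55}{8}\right)\right) \left(\left(-11\right) \left(-343\right) + 2534\right) = \left(\frac{1}{-4063} - \frac{2695}{8}\right) \left(3773 + 2534\right) = \left(- \frac{1}{4063} - \frac{2695}{8}\right) 6307 = \left(- \frac{10949793}{32504}\right) 6307 = - \frac{4062373203}{1912}$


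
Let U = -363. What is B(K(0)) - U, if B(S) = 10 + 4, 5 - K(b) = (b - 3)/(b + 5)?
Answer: 377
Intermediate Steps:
K(b) = 5 - (-3 + b)/(5 + b) (K(b) = 5 - (b - 3)/(b + 5) = 5 - (-3 + b)/(5 + b))
B(S) = 14
B(K(0)) - U = 14 - 1*(-363) = 14 + 363 = 377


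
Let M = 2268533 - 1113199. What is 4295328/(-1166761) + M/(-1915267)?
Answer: -9574698625750/2234658840187 ≈ -4.2846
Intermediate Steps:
M = 1155334
4295328/(-1166761) + M/(-1915267) = 4295328/(-1166761) + 1155334/(-1915267) = 4295328*(-1/1166761) + 1155334*(-1/1915267) = -4295328/1166761 - 1155334/1915267 = -9574698625750/2234658840187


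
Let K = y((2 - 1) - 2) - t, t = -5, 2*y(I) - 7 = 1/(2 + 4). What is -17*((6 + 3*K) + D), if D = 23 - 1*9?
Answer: -3111/4 ≈ -777.75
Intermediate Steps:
D = 14 (D = 23 - 9 = 14)
y(I) = 43/12 (y(I) = 7/2 + 1/(2*(2 + 4)) = 7/2 + (½)/6 = 7/2 + (½)*(⅙) = 7/2 + 1/12 = 43/12)
K = 103/12 (K = 43/12 - 1*(-5) = 43/12 + 5 = 103/12 ≈ 8.5833)
-17*((6 + 3*K) + D) = -17*((6 + 3*(103/12)) + 14) = -17*((6 + 103/4) + 14) = -17*(127/4 + 14) = -17*183/4 = -3111/4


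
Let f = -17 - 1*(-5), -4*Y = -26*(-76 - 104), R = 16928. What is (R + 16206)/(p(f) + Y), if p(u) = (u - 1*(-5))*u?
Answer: -16567/543 ≈ -30.510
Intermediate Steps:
Y = -1170 (Y = -(-13)*(-76 - 104)/2 = -(-13)*(-180)/2 = -1/4*4680 = -1170)
f = -12 (f = -17 + 5 = -12)
p(u) = u*(5 + u) (p(u) = (u + 5)*u = (5 + u)*u = u*(5 + u))
(R + 16206)/(p(f) + Y) = (16928 + 16206)/(-12*(5 - 12) - 1170) = 33134/(-12*(-7) - 1170) = 33134/(84 - 1170) = 33134/(-1086) = 33134*(-1/1086) = -16567/543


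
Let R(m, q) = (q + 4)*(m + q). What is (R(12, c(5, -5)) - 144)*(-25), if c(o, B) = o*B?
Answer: -3225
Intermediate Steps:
c(o, B) = B*o
R(m, q) = (4 + q)*(m + q)
(R(12, c(5, -5)) - 144)*(-25) = (((-5*5)² + 4*12 + 4*(-5*5) + 12*(-5*5)) - 144)*(-25) = (((-25)² + 48 + 4*(-25) + 12*(-25)) - 144)*(-25) = ((625 + 48 - 100 - 300) - 144)*(-25) = (273 - 144)*(-25) = 129*(-25) = -3225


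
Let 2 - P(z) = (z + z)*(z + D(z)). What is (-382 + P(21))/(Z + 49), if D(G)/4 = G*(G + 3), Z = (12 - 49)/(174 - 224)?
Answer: -4296700/2487 ≈ -1727.7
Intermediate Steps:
Z = 37/50 (Z = -37/(-50) = -37*(-1/50) = 37/50 ≈ 0.74000)
D(G) = 4*G*(3 + G) (D(G) = 4*(G*(G + 3)) = 4*(G*(3 + G)) = 4*G*(3 + G))
P(z) = 2 - 2*z*(z + 4*z*(3 + z)) (P(z) = 2 - (z + z)*(z + 4*z*(3 + z)) = 2 - 2*z*(z + 4*z*(3 + z)))
(-382 + P(21))/(Z + 49) = (-382 + (2 - 26*21**2 - 8*21**3))/(37/50 + 49) = (-382 + (2 - 26*441 - 8*9261))/(2487/50) = (-382 + (2 - 11466 - 74088))*(50/2487) = (-382 - 85552)*(50/2487) = -85934*50/2487 = -4296700/2487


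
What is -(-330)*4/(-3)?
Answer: -440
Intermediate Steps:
-(-330)*4/(-3) = -(-330)*4*(-⅓) = -(-330)*(-4)/3 = -15*88/3 = -440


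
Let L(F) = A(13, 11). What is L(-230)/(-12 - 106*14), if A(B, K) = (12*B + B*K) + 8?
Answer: -307/1496 ≈ -0.20521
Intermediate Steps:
A(B, K) = 8 + 12*B + B*K
L(F) = 307 (L(F) = 8 + 12*13 + 13*11 = 8 + 156 + 143 = 307)
L(-230)/(-12 - 106*14) = 307/(-12 - 106*14) = 307/(-12 - 1484) = 307/(-1496) = 307*(-1/1496) = -307/1496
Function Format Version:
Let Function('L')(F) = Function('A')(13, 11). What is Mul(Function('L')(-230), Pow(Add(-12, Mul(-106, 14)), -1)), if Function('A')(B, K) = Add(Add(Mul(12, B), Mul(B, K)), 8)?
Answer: Rational(-307, 1496) ≈ -0.20521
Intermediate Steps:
Function('A')(B, K) = Add(8, Mul(12, B), Mul(B, K))
Function('L')(F) = 307 (Function('L')(F) = Add(8, Mul(12, 13), Mul(13, 11)) = Add(8, 156, 143) = 307)
Mul(Function('L')(-230), Pow(Add(-12, Mul(-106, 14)), -1)) = Mul(307, Pow(Add(-12, Mul(-106, 14)), -1)) = Mul(307, Pow(Add(-12, -1484), -1)) = Mul(307, Pow(-1496, -1)) = Mul(307, Rational(-1, 1496)) = Rational(-307, 1496)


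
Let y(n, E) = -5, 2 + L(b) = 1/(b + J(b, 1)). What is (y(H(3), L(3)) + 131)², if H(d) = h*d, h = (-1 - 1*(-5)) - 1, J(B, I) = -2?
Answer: 15876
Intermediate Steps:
L(b) = -2 + 1/(-2 + b) (L(b) = -2 + 1/(b - 2) = -2 + 1/(-2 + b))
h = 3 (h = (-1 + 5) - 1 = 4 - 1 = 3)
H(d) = 3*d
(y(H(3), L(3)) + 131)² = (-5 + 131)² = 126² = 15876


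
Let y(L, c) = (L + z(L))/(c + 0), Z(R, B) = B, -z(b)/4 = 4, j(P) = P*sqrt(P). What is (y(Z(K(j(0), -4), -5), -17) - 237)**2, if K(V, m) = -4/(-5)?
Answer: 16064064/289 ≈ 55585.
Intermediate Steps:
j(P) = P**(3/2)
z(b) = -16 (z(b) = -4*4 = -16)
K(V, m) = 4/5 (K(V, m) = -4*(-1/5) = 4/5)
y(L, c) = (-16 + L)/c (y(L, c) = (L - 16)/(c + 0) = (-16 + L)/c)
(y(Z(K(j(0), -4), -5), -17) - 237)**2 = ((-16 - 5)/(-17) - 237)**2 = (-1/17*(-21) - 237)**2 = (21/17 - 237)**2 = (-4008/17)**2 = 16064064/289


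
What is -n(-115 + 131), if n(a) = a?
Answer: -16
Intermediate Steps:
-n(-115 + 131) = -(-115 + 131) = -1*16 = -16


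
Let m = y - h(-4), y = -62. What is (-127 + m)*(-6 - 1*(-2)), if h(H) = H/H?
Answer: 760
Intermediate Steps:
h(H) = 1
m = -63 (m = -62 - 1*1 = -62 - 1 = -63)
(-127 + m)*(-6 - 1*(-2)) = (-127 - 63)*(-6 - 1*(-2)) = -190*(-6 + 2) = -190*(-4) = 760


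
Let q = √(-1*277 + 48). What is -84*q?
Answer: -84*I*√229 ≈ -1271.2*I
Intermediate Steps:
q = I*√229 (q = √(-277 + 48) = √(-229) = I*√229 ≈ 15.133*I)
-84*q = -84*I*√229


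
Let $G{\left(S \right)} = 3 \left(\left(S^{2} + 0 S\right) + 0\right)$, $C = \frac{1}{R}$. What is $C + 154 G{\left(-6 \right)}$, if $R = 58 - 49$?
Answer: $\frac{149689}{9} \approx 16632.0$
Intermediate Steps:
$R = 9$
$C = \frac{1}{9} \approx 0.11111$
$G{\left(S \right)} = 3 S^{2}$ ($G{\left(S \right)} = 3 \left(\left(S^{2} + 0\right) + 0\right) = 3 \left(S^{2} + 0\right) = 3 S^{2}$)
$C + 154 G{\left(-6 \right)} = \frac{1}{9} + 154 \cdot 3 \left(-6\right)^{2} = \frac{1}{9} + 154 \cdot 3 \cdot 36 = \frac{1}{9} + 154 \cdot 108 = \frac{1}{9} + 16632 = \frac{149689}{9}$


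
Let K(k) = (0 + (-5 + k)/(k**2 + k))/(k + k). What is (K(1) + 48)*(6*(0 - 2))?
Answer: -564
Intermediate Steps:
K(k) = (-5 + k)/(2*k*(k + k**2)) (K(k) = (0 + (-5 + k)/(k + k**2))/((2*k)) = (0 + (-5 + k)/(k + k**2))*(1/(2*k)) = ((-5 + k)/(k + k**2))*(1/(2*k)) = (-5 + k)/(2*k*(k + k**2)))
(K(1) + 48)*(6*(0 - 2)) = ((1/2)*(-5 + 1)/(1**2*(1 + 1)) + 48)*(6*(0 - 2)) = ((1/2)*1*(-4)/2 + 48)*(6*(-2)) = ((1/2)*1*(1/2)*(-4) + 48)*(-12) = (-1 + 48)*(-12) = 47*(-12) = -564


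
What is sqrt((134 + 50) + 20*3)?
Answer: 2*sqrt(61) ≈ 15.620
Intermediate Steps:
sqrt((134 + 50) + 20*3) = sqrt(184 + 60) = sqrt(244) = 2*sqrt(61)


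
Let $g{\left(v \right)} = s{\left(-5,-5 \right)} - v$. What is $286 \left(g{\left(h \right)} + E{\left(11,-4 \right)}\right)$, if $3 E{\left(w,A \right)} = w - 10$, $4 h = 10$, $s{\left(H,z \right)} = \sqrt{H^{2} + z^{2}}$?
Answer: $- \frac{1859}{3} + 1430 \sqrt{2} \approx 1402.7$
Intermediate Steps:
$h = \frac{5}{2}$ ($h = \frac{1}{4} \cdot 10 = \frac{5}{2} \approx 2.5$)
$g{\left(v \right)} = - v + 5 \sqrt{2}$ ($g{\left(v \right)} = \sqrt{\left(-5\right)^{2} + \left(-5\right)^{2}} - v = \sqrt{25 + 25} - v = \sqrt{50} - v = 5 \sqrt{2} - v = - v + 5 \sqrt{2}$)
$E{\left(w,A \right)} = - \frac{10}{3} + \frac{w}{3}$ ($E{\left(w,A \right)} = \frac{w - 10}{3} = \frac{-10 + w}{3} = - \frac{10}{3} + \frac{w}{3}$)
$286 \left(g{\left(h \right)} + E{\left(11,-4 \right)}\right) = 286 \left(\left(\left(-1\right) \frac{5}{2} + 5 \sqrt{2}\right) + \left(- \frac{10}{3} + \frac{1}{3} \cdot 11\right)\right) = 286 \left(\left(- \frac{5}{2} + 5 \sqrt{2}\right) + \left(- \frac{10}{3} + \frac{11}{3}\right)\right) = 286 \left(\left(- \frac{5}{2} + 5 \sqrt{2}\right) + \frac{1}{3}\right) = 286 \left(- \frac{13}{6} + 5 \sqrt{2}\right) = - \frac{1859}{3} + 1430 \sqrt{2}$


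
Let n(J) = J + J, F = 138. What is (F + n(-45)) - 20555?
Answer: -20507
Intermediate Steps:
n(J) = 2*J
(F + n(-45)) - 20555 = (138 + 2*(-45)) - 20555 = (138 - 90) - 20555 = 48 - 20555 = -20507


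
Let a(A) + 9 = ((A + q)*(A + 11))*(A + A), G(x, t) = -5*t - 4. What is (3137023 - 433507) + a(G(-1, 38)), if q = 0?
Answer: -11071269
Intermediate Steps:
G(x, t) = -4 - 5*t
a(A) = -9 + 2*A²*(11 + A) (a(A) = -9 + ((A + 0)*(A + 11))*(A + A) = -9 + (A*(11 + A))*(2*A) = -9 + 2*A²*(11 + A))
(3137023 - 433507) + a(G(-1, 38)) = (3137023 - 433507) + (-9 + 2*(-4 - 5*38)³ + 22*(-4 - 5*38)²) = 2703516 + (-9 + 2*(-4 - 190)³ + 22*(-4 - 190)²) = 2703516 + (-9 + 2*(-194)³ + 22*(-194)²) = 2703516 + (-9 + 2*(-7301384) + 22*37636) = 2703516 + (-9 - 14602768 + 827992) = 2703516 - 13774785 = -11071269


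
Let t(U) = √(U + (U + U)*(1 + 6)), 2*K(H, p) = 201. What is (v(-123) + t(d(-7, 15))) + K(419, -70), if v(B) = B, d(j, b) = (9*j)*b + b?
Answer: -45/2 + 15*I*√62 ≈ -22.5 + 118.11*I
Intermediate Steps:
d(j, b) = b + 9*b*j (d(j, b) = 9*b*j + b = b + 9*b*j)
K(H, p) = 201/2 (K(H, p) = (½)*201 = 201/2)
t(U) = √15*√U (t(U) = √(U + (2*U)*7) = √(U + 14*U) = √(15*U) = √15*√U)
(v(-123) + t(d(-7, 15))) + K(419, -70) = (-123 + √15*√(15*(1 + 9*(-7)))) + 201/2 = (-123 + √15*√(15*(1 - 63))) + 201/2 = (-123 + √15*√(15*(-62))) + 201/2 = (-123 + √15*√(-930)) + 201/2 = (-123 + √15*(I*√930)) + 201/2 = (-123 + 15*I*√62) + 201/2 = -45/2 + 15*I*√62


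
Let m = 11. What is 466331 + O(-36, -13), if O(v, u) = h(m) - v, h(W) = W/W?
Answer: 466368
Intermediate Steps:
h(W) = 1
O(v, u) = 1 - v
466331 + O(-36, -13) = 466331 + (1 - 1*(-36)) = 466331 + (1 + 36) = 466331 + 37 = 466368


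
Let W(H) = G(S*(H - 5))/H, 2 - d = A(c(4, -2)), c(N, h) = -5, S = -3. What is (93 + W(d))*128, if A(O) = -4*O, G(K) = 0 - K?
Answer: 37184/3 ≈ 12395.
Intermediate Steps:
G(K) = -K
d = -18 (d = 2 - (-4)*(-5) = 2 - 1*20 = 2 - 20 = -18)
W(H) = (-15 + 3*H)/H (W(H) = (-(-3)*(H - 5))/H = (-(-3)*(-5 + H))/H = (-(15 - 3*H))/H = (-15 + 3*H)/H)
(93 + W(d))*128 = (93 + (3 - 15/(-18)))*128 = (93 + (3 - 15*(-1/18)))*128 = (93 + (3 + ⅚))*128 = (93 + 23/6)*128 = (581/6)*128 = 37184/3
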